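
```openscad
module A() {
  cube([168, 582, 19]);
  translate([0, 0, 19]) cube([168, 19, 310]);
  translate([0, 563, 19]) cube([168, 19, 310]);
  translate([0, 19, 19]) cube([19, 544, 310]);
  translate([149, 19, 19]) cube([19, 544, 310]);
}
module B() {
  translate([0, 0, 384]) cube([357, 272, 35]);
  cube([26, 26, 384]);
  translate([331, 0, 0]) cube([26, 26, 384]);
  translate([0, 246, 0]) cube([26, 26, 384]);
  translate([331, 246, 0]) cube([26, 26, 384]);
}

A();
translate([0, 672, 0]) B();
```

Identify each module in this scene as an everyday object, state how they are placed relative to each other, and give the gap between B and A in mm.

A is an open box. B is a stool. The stool is on the floor beside the open box on its +y side. The gap between the stool and the open box is 90 mm.

The stool's nearest face is 90 mm from the open box's +y face.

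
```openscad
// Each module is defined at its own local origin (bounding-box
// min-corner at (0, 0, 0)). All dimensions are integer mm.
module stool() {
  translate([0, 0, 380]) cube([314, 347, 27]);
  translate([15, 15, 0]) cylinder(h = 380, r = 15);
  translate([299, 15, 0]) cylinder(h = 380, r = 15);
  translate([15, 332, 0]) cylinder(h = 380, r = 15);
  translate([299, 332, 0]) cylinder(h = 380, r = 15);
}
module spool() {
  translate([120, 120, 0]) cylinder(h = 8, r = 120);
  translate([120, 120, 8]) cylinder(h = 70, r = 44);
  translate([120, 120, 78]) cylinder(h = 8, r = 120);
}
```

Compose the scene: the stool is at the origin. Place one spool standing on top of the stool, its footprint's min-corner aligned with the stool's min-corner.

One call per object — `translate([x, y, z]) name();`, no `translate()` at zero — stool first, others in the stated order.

stool();
translate([0, 0, 407]) spool();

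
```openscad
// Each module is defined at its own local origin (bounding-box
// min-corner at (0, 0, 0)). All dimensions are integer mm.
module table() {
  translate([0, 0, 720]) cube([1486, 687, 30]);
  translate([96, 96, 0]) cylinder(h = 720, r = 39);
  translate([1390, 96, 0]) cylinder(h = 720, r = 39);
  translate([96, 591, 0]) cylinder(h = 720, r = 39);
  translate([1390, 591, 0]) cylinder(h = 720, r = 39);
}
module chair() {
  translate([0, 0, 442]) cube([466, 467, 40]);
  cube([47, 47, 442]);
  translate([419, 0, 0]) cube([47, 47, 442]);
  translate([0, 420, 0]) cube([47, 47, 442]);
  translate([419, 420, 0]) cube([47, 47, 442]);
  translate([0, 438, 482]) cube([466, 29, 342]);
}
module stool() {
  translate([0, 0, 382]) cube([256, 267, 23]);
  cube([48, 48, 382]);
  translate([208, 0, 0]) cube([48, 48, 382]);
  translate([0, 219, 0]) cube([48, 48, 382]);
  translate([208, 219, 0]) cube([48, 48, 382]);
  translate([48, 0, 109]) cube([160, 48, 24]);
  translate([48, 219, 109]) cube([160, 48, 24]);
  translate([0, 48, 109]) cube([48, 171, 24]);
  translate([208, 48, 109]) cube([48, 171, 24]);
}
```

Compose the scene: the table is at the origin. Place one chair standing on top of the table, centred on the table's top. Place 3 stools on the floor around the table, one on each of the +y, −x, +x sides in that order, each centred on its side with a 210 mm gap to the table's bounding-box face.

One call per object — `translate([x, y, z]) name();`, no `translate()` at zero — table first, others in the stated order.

table();
translate([510, 110, 750]) chair();
translate([615, 897, 0]) stool();
translate([-466, 210, 0]) stool();
translate([1696, 210, 0]) stool();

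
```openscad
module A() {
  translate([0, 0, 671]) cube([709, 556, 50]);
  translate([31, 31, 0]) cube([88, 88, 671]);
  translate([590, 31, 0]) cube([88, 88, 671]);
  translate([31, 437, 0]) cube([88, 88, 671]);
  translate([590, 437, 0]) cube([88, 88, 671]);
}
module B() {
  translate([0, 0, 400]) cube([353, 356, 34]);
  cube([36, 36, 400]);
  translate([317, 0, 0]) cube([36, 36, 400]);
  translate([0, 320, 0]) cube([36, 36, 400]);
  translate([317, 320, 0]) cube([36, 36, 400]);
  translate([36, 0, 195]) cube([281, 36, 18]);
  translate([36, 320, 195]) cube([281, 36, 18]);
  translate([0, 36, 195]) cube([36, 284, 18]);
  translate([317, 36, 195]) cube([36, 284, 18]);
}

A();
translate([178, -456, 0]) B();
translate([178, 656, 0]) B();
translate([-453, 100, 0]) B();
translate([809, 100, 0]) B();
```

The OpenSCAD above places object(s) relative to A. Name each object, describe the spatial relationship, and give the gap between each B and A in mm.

A is a table. B is a stool. Four stools sit around the table at the −y, +y, −x, +x sides. The gap between each stool and the table is 100 mm.

Each stool's nearest face is 100 mm from the table's bounding box.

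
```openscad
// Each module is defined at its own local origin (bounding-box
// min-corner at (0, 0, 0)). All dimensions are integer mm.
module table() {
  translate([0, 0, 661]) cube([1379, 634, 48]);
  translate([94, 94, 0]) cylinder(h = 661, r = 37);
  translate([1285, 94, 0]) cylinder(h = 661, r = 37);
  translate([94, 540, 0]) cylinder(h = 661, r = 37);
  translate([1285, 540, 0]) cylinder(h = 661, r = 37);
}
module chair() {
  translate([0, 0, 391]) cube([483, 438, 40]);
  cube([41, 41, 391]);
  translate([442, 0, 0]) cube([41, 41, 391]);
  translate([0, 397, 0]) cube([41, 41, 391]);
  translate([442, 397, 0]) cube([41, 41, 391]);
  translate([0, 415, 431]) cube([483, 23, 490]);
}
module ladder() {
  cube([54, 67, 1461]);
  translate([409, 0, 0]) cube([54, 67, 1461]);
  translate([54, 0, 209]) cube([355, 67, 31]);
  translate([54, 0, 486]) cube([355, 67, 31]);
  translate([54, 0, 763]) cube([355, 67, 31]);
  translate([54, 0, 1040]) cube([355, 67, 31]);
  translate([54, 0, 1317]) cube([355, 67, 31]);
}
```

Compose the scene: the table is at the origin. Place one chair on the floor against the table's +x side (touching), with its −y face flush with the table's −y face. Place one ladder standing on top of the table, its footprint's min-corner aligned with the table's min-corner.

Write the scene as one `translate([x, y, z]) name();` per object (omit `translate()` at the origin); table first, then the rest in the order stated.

table();
translate([1379, 0, 0]) chair();
translate([0, 0, 709]) ladder();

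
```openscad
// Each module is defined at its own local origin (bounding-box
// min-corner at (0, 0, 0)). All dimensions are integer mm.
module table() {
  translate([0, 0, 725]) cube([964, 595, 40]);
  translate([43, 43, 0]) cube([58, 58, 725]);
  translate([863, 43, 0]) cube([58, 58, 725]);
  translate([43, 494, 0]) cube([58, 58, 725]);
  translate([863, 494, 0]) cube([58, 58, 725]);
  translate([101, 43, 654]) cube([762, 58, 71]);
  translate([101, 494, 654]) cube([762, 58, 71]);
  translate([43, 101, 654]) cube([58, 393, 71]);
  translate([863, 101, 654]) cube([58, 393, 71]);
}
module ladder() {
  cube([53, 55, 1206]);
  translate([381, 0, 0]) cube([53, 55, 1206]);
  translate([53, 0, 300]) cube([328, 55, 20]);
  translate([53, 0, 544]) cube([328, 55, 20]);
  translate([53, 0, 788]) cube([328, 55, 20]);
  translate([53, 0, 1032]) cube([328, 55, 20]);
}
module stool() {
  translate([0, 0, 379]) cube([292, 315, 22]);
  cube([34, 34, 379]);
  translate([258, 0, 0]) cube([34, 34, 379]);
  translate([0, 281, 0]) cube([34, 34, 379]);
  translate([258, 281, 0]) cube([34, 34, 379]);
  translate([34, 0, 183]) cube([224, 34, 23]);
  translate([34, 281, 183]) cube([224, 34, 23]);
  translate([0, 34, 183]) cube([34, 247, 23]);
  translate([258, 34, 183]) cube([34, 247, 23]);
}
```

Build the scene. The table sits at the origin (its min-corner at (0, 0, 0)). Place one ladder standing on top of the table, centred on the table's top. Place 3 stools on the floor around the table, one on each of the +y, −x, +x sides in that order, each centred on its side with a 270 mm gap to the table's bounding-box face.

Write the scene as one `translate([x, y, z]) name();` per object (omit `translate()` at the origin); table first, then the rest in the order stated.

table();
translate([265, 270, 765]) ladder();
translate([336, 865, 0]) stool();
translate([-562, 140, 0]) stool();
translate([1234, 140, 0]) stool();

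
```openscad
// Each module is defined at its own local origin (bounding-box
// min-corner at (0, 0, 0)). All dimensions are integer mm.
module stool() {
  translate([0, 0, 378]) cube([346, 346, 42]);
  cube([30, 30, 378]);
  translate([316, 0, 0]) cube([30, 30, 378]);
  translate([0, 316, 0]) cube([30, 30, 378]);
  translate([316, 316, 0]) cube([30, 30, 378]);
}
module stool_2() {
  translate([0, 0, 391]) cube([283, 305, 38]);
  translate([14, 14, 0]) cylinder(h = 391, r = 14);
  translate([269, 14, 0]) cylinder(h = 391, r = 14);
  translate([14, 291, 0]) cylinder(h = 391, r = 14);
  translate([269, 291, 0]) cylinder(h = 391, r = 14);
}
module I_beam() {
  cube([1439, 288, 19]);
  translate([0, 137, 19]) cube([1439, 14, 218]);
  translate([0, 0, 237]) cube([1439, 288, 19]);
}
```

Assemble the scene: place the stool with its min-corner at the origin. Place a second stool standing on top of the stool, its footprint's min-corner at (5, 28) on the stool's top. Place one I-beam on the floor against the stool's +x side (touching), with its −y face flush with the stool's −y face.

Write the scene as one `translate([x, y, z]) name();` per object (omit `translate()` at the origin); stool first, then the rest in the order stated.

stool();
translate([5, 28, 420]) stool_2();
translate([346, 0, 0]) I_beam();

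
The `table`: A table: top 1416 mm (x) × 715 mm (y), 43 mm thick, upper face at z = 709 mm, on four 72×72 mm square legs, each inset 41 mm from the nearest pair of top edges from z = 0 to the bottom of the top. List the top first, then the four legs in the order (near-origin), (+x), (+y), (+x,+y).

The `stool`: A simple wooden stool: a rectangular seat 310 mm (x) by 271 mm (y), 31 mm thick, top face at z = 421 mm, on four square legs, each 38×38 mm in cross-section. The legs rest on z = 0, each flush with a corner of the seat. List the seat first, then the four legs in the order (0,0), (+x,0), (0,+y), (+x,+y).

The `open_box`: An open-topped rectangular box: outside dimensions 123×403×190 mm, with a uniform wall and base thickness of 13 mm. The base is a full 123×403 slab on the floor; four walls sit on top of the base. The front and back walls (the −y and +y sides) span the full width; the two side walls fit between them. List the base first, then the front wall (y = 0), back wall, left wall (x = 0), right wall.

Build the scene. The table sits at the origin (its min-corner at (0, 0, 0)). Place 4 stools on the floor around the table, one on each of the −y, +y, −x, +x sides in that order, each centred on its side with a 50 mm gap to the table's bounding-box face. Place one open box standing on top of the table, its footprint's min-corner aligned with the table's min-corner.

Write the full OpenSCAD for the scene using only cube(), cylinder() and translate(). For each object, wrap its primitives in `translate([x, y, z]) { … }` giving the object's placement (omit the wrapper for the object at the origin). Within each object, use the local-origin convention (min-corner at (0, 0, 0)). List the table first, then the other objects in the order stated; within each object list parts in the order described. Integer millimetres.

translate([0, 0, 666]) cube([1416, 715, 43]);
translate([41, 41, 0]) cube([72, 72, 666]);
translate([1303, 41, 0]) cube([72, 72, 666]);
translate([41, 602, 0]) cube([72, 72, 666]);
translate([1303, 602, 0]) cube([72, 72, 666]);
translate([553, -321, 0]) {
  translate([0, 0, 390]) cube([310, 271, 31]);
  cube([38, 38, 390]);
  translate([272, 0, 0]) cube([38, 38, 390]);
  translate([0, 233, 0]) cube([38, 38, 390]);
  translate([272, 233, 0]) cube([38, 38, 390]);
}
translate([553, 765, 0]) {
  translate([0, 0, 390]) cube([310, 271, 31]);
  cube([38, 38, 390]);
  translate([272, 0, 0]) cube([38, 38, 390]);
  translate([0, 233, 0]) cube([38, 38, 390]);
  translate([272, 233, 0]) cube([38, 38, 390]);
}
translate([-360, 222, 0]) {
  translate([0, 0, 390]) cube([310, 271, 31]);
  cube([38, 38, 390]);
  translate([272, 0, 0]) cube([38, 38, 390]);
  translate([0, 233, 0]) cube([38, 38, 390]);
  translate([272, 233, 0]) cube([38, 38, 390]);
}
translate([1466, 222, 0]) {
  translate([0, 0, 390]) cube([310, 271, 31]);
  cube([38, 38, 390]);
  translate([272, 0, 0]) cube([38, 38, 390]);
  translate([0, 233, 0]) cube([38, 38, 390]);
  translate([272, 233, 0]) cube([38, 38, 390]);
}
translate([0, 0, 709]) {
  cube([123, 403, 13]);
  translate([0, 0, 13]) cube([123, 13, 177]);
  translate([0, 390, 13]) cube([123, 13, 177]);
  translate([0, 13, 13]) cube([13, 377, 177]);
  translate([110, 13, 13]) cube([13, 377, 177]);
}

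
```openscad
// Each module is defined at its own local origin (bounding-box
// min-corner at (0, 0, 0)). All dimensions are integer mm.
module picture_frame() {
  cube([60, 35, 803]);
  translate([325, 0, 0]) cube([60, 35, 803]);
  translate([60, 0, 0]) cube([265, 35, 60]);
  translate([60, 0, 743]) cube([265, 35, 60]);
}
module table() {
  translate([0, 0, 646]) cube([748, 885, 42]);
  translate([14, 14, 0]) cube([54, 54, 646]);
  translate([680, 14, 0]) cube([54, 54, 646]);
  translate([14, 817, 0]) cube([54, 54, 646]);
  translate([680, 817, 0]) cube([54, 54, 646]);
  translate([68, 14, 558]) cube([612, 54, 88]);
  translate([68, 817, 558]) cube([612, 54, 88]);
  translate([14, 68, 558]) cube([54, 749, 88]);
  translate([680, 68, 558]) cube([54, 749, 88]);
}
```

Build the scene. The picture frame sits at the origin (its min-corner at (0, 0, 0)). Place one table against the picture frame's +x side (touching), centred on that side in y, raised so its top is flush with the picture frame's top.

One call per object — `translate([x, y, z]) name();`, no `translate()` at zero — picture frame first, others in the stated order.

picture_frame();
translate([385, -425, 115]) table();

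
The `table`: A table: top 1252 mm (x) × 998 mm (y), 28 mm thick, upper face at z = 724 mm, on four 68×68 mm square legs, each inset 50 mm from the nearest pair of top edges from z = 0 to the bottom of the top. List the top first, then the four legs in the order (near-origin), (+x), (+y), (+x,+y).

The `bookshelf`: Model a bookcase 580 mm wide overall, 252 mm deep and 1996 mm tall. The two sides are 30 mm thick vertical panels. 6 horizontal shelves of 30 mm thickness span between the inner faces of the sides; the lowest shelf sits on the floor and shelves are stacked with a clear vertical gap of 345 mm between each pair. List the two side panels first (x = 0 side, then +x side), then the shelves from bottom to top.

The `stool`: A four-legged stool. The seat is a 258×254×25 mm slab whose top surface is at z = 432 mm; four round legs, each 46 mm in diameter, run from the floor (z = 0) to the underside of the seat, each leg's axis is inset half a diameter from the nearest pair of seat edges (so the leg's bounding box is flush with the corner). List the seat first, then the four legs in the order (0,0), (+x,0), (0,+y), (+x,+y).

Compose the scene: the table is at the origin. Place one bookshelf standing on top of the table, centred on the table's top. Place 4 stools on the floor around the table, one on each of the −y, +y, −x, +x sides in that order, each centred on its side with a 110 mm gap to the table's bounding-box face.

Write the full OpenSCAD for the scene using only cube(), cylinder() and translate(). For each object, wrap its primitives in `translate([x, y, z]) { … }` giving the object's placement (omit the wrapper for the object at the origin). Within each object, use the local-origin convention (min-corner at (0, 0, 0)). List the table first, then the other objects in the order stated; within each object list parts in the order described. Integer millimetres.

translate([0, 0, 696]) cube([1252, 998, 28]);
translate([50, 50, 0]) cube([68, 68, 696]);
translate([1134, 50, 0]) cube([68, 68, 696]);
translate([50, 880, 0]) cube([68, 68, 696]);
translate([1134, 880, 0]) cube([68, 68, 696]);
translate([336, 373, 724]) {
  cube([30, 252, 1996]);
  translate([550, 0, 0]) cube([30, 252, 1996]);
  translate([30, 0, 0]) cube([520, 252, 30]);
  translate([30, 0, 375]) cube([520, 252, 30]);
  translate([30, 0, 750]) cube([520, 252, 30]);
  translate([30, 0, 1125]) cube([520, 252, 30]);
  translate([30, 0, 1500]) cube([520, 252, 30]);
  translate([30, 0, 1875]) cube([520, 252, 30]);
}
translate([497, -364, 0]) {
  translate([0, 0, 407]) cube([258, 254, 25]);
  translate([23, 23, 0]) cylinder(h = 407, r = 23);
  translate([235, 23, 0]) cylinder(h = 407, r = 23);
  translate([23, 231, 0]) cylinder(h = 407, r = 23);
  translate([235, 231, 0]) cylinder(h = 407, r = 23);
}
translate([497, 1108, 0]) {
  translate([0, 0, 407]) cube([258, 254, 25]);
  translate([23, 23, 0]) cylinder(h = 407, r = 23);
  translate([235, 23, 0]) cylinder(h = 407, r = 23);
  translate([23, 231, 0]) cylinder(h = 407, r = 23);
  translate([235, 231, 0]) cylinder(h = 407, r = 23);
}
translate([-368, 372, 0]) {
  translate([0, 0, 407]) cube([258, 254, 25]);
  translate([23, 23, 0]) cylinder(h = 407, r = 23);
  translate([235, 23, 0]) cylinder(h = 407, r = 23);
  translate([23, 231, 0]) cylinder(h = 407, r = 23);
  translate([235, 231, 0]) cylinder(h = 407, r = 23);
}
translate([1362, 372, 0]) {
  translate([0, 0, 407]) cube([258, 254, 25]);
  translate([23, 23, 0]) cylinder(h = 407, r = 23);
  translate([235, 23, 0]) cylinder(h = 407, r = 23);
  translate([23, 231, 0]) cylinder(h = 407, r = 23);
  translate([235, 231, 0]) cylinder(h = 407, r = 23);
}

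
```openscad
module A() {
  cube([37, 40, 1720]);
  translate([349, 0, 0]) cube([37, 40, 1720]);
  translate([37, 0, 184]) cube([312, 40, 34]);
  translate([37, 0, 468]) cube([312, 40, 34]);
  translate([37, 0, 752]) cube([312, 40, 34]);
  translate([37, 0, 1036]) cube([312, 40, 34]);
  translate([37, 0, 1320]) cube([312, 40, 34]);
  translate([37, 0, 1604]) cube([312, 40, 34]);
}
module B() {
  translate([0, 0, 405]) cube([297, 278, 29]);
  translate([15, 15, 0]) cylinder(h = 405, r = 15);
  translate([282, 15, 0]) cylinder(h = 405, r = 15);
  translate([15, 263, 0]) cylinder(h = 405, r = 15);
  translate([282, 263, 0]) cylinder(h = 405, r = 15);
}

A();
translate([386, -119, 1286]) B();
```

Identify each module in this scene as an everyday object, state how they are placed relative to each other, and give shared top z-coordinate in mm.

A is a ladder. B is a stool. The stool is beside the ladder with their tops flush at z = 1720. The shared top z-coordinate is 1720 mm.

Both tops at z = 1720 mm.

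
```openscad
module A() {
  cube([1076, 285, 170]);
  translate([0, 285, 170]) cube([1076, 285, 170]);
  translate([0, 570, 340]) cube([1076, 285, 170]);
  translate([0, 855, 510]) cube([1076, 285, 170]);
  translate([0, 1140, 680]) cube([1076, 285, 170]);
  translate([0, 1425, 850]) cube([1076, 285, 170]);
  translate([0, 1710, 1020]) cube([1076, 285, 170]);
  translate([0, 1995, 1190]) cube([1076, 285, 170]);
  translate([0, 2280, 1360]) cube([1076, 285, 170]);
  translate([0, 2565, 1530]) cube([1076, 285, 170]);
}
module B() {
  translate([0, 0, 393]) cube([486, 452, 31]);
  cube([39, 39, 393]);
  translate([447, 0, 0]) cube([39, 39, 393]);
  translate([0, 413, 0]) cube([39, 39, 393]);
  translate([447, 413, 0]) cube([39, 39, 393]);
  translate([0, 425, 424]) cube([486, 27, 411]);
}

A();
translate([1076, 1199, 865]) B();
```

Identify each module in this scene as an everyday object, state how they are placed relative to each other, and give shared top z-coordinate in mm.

Both tops at z = 1700 mm.

A is a staircase. B is a chair. The chair is beside the staircase with their tops flush at z = 1700. The shared top z-coordinate is 1700 mm.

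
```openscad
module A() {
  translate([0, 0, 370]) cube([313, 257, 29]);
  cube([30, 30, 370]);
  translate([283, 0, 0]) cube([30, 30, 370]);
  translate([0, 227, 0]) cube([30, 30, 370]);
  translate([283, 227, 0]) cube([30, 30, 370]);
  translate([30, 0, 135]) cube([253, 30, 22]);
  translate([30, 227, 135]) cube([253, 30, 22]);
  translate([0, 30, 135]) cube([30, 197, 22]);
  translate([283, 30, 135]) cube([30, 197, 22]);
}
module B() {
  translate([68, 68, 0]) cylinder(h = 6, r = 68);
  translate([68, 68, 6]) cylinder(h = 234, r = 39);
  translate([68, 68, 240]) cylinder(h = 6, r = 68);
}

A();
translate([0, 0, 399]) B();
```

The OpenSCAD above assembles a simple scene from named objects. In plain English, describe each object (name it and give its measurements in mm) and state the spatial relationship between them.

A is a four-legged stool. The seat is 313×257 mm, 29 mm thick, top at z = 399 mm. It stands on four square legs, each 30×30 mm in cross-section, from z = 0 to the seat underside, each flush with a corner of the seat. Four stretchers, 30 mm wide and 22 mm tall, connect adjacent legs with their undersides at z = 135 mm, each running between the inner faces of the legs it joins and aligned with the legs' outer faces on the other axis.

B is a spool: two coaxial disc flanges of radius 68 mm and thickness 6 mm, joined by a core cylinder of radius 39 mm and height 234 mm. The lower flange rests on z = 0 and the three cylinders share a vertical axis.

The spool is on top of the stool.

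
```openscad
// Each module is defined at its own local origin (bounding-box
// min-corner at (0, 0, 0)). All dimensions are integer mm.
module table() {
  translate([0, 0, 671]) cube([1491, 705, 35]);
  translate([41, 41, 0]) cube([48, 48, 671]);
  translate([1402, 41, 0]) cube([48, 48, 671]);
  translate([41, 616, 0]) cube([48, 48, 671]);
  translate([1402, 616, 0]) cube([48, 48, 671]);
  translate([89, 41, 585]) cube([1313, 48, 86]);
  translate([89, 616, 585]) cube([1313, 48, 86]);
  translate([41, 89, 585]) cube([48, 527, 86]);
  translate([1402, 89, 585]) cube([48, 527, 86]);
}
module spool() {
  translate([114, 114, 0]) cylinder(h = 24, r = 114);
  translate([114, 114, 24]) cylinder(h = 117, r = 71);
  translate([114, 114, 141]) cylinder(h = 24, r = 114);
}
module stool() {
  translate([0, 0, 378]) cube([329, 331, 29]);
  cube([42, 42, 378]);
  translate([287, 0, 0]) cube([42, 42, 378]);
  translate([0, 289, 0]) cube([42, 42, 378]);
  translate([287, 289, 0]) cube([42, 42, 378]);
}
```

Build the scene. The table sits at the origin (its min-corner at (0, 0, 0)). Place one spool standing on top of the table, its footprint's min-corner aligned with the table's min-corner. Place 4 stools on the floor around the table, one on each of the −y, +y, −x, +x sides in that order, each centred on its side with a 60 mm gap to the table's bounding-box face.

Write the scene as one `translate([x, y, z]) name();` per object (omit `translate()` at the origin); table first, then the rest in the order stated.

table();
translate([0, 0, 706]) spool();
translate([581, -391, 0]) stool();
translate([581, 765, 0]) stool();
translate([-389, 187, 0]) stool();
translate([1551, 187, 0]) stool();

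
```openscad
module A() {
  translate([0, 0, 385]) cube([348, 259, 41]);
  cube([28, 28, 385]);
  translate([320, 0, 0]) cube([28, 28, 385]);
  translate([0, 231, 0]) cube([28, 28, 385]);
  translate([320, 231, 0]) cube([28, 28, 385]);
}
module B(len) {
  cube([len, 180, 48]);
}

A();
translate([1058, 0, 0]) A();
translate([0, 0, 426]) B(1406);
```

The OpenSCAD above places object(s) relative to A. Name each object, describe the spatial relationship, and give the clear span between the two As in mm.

Second stool starts at x = 1058; first ends at x = 348; clear span = 1058 − 348 = 710 mm.

A is a stool. B is a beam. A beam spans the tops of two stools. The clear span between the two stools is 710 mm.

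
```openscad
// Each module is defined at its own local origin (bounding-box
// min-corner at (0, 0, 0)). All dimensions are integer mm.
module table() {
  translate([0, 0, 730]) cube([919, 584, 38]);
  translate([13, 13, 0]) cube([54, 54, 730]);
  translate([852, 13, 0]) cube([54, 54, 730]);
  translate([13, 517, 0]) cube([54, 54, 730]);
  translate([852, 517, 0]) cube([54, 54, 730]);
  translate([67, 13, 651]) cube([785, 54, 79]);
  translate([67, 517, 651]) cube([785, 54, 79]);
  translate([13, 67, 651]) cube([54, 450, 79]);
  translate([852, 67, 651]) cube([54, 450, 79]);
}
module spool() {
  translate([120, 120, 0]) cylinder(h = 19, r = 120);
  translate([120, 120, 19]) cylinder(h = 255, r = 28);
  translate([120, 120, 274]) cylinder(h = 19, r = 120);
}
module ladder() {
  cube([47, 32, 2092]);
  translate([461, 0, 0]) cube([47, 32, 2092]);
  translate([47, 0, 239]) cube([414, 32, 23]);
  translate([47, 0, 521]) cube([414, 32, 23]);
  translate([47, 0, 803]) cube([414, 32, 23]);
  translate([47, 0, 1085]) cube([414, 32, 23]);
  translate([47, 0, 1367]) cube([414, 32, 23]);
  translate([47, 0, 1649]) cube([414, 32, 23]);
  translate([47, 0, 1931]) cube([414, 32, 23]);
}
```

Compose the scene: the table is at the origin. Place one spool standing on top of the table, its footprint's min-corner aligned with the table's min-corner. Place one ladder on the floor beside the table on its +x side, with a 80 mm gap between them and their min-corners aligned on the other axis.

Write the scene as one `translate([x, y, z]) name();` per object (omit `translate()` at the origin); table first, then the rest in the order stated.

table();
translate([0, 0, 768]) spool();
translate([999, 0, 0]) ladder();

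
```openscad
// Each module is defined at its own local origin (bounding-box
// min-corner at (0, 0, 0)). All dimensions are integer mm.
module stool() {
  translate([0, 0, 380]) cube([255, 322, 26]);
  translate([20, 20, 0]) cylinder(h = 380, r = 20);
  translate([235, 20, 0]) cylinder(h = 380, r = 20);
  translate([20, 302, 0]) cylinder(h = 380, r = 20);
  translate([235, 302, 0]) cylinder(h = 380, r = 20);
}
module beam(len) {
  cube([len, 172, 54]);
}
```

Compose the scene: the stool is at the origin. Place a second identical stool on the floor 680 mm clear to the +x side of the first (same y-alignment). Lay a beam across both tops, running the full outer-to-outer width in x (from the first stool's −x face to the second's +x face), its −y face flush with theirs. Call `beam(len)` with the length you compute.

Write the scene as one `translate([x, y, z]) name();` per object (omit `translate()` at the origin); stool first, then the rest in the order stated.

stool();
translate([935, 0, 0]) stool();
translate([0, 0, 406]) beam(1190);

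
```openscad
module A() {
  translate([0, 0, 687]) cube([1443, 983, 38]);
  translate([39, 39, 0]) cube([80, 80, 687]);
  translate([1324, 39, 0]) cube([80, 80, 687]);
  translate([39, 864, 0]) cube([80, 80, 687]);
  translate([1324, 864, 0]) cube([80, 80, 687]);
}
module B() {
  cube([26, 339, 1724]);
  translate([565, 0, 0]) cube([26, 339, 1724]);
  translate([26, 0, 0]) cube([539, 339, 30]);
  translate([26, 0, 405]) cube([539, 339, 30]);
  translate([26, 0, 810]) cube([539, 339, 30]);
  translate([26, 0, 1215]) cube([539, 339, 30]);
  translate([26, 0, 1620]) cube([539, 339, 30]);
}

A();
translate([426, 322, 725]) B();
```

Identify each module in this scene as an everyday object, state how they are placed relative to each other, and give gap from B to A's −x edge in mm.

A is a table. B is a bookshelf. The bookshelf is on top of the table, centred. The gap from the bookshelf to the table's −x edge is 426 mm.

The bookshelf's min-x is at 426; the table's min-x is 0; gap = 426 mm.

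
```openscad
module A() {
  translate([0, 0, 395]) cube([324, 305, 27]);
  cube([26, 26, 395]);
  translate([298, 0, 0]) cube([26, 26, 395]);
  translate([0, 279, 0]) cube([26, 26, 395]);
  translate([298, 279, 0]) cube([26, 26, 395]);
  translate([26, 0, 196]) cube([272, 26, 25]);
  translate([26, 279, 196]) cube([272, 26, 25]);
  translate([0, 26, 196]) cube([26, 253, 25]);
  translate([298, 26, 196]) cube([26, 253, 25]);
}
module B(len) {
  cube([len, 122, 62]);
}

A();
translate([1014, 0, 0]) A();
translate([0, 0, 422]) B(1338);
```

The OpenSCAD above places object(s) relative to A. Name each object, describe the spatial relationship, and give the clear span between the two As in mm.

Second stool starts at x = 1014; first ends at x = 324; clear span = 1014 − 324 = 690 mm.

A is a stool. B is a beam. A beam spans the tops of two stools. The clear span between the two stools is 690 mm.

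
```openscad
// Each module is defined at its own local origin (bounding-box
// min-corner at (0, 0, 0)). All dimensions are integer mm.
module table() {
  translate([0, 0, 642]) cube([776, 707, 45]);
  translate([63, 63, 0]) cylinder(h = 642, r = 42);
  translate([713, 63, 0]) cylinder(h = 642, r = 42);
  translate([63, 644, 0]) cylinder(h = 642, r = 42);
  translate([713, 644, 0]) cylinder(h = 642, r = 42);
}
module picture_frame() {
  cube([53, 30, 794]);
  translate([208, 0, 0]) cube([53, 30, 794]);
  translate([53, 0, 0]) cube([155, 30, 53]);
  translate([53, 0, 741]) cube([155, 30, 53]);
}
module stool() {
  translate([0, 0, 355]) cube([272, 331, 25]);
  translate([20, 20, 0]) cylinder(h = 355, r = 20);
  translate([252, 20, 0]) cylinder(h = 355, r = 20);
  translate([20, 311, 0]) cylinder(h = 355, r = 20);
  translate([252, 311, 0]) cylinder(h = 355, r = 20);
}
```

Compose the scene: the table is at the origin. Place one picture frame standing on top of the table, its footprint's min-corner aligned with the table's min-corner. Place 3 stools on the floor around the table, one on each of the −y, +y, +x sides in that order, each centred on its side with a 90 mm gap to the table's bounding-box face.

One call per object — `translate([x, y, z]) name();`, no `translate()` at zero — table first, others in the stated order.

table();
translate([0, 0, 687]) picture_frame();
translate([252, -421, 0]) stool();
translate([252, 797, 0]) stool();
translate([866, 188, 0]) stool();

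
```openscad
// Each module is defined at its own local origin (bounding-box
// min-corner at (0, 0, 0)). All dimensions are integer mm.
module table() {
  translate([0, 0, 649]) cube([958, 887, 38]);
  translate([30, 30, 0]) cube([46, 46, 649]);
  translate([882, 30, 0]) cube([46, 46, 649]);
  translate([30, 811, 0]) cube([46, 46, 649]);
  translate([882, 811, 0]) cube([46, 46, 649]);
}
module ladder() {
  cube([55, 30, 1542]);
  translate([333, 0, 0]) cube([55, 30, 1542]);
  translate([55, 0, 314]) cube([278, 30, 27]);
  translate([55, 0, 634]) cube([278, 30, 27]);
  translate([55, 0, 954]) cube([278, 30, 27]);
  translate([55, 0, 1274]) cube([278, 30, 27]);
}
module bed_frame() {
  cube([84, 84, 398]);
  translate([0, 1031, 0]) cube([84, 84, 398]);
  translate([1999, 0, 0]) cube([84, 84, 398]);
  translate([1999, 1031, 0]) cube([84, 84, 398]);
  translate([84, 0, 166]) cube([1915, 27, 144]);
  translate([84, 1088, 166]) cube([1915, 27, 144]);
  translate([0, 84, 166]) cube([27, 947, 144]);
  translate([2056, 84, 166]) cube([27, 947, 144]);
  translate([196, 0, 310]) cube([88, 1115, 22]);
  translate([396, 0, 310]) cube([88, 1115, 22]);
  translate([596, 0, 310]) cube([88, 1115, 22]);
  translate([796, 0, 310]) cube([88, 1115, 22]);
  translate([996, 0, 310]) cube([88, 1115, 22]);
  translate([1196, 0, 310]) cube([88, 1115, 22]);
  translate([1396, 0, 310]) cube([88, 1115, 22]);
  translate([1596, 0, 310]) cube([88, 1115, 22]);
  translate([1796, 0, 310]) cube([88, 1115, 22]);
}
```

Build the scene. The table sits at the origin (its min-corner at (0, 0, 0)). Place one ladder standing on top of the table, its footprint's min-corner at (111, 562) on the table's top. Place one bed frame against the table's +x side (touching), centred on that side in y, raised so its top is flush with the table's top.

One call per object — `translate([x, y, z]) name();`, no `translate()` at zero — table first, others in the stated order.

table();
translate([111, 562, 687]) ladder();
translate([958, -114, 289]) bed_frame();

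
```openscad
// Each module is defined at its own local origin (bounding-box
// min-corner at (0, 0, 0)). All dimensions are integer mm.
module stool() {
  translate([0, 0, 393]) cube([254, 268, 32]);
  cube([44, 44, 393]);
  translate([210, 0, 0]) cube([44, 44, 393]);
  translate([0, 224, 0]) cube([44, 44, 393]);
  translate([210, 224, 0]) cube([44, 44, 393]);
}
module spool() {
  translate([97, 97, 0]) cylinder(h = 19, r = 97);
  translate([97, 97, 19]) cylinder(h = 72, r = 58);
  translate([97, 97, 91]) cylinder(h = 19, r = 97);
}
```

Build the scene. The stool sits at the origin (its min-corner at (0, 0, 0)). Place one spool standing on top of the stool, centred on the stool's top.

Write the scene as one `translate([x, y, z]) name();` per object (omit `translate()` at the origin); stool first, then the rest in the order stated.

stool();
translate([30, 37, 425]) spool();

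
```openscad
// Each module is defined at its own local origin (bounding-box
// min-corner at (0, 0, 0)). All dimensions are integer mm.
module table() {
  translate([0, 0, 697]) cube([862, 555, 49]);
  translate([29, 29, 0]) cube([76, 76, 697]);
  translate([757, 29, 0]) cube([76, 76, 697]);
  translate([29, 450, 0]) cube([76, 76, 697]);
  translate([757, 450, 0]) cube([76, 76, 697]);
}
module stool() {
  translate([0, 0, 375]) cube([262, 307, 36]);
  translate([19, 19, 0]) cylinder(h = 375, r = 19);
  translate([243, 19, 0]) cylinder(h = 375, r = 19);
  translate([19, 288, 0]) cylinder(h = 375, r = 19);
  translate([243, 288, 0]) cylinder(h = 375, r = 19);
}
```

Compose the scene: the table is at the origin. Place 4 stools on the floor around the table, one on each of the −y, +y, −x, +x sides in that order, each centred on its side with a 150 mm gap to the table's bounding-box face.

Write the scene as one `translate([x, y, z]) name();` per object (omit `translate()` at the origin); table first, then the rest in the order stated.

table();
translate([300, -457, 0]) stool();
translate([300, 705, 0]) stool();
translate([-412, 124, 0]) stool();
translate([1012, 124, 0]) stool();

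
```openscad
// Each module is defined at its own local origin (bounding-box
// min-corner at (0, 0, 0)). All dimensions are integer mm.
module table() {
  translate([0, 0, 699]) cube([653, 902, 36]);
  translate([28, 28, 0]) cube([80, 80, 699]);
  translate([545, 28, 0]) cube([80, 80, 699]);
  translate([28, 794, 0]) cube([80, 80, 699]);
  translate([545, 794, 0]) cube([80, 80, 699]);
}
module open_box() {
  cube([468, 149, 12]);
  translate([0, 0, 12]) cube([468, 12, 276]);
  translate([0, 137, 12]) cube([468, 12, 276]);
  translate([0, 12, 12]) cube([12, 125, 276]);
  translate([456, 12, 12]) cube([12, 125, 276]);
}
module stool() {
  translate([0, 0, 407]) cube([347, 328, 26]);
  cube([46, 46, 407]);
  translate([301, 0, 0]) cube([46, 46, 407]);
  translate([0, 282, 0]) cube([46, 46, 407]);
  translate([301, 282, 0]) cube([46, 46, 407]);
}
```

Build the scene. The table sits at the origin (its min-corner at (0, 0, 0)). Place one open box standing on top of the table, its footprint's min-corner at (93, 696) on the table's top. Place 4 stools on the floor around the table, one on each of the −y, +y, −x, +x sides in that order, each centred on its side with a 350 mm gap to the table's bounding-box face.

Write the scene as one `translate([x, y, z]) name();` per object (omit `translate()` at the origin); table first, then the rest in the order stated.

table();
translate([93, 696, 735]) open_box();
translate([153, -678, 0]) stool();
translate([153, 1252, 0]) stool();
translate([-697, 287, 0]) stool();
translate([1003, 287, 0]) stool();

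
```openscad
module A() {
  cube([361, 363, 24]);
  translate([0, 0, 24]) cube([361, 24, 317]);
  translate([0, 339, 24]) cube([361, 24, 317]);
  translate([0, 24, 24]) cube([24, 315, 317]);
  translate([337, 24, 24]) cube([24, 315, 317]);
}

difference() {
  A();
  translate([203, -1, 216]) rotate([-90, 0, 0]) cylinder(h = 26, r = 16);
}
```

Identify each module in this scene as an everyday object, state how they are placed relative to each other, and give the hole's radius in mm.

The subtracted cylinder has r = 16 mm.

A is an open box. The open box has a circular hole through its front wall. The hole's radius is 16 mm.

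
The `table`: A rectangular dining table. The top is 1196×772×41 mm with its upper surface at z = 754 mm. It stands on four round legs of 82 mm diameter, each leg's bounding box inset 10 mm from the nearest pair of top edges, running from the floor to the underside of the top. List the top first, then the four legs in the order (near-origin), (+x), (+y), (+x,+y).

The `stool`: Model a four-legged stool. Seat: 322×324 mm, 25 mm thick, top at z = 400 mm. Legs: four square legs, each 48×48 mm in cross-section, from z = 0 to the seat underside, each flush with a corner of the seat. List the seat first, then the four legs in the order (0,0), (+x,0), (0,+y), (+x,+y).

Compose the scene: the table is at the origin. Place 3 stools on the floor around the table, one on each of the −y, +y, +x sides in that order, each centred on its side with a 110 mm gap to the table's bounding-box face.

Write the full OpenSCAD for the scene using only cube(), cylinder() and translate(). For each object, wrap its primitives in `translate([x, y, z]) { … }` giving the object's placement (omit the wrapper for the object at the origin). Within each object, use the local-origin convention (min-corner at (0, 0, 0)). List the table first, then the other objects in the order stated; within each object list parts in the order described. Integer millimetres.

translate([0, 0, 713]) cube([1196, 772, 41]);
translate([51, 51, 0]) cylinder(h = 713, r = 41);
translate([1145, 51, 0]) cylinder(h = 713, r = 41);
translate([51, 721, 0]) cylinder(h = 713, r = 41);
translate([1145, 721, 0]) cylinder(h = 713, r = 41);
translate([437, -434, 0]) {
  translate([0, 0, 375]) cube([322, 324, 25]);
  cube([48, 48, 375]);
  translate([274, 0, 0]) cube([48, 48, 375]);
  translate([0, 276, 0]) cube([48, 48, 375]);
  translate([274, 276, 0]) cube([48, 48, 375]);
}
translate([437, 882, 0]) {
  translate([0, 0, 375]) cube([322, 324, 25]);
  cube([48, 48, 375]);
  translate([274, 0, 0]) cube([48, 48, 375]);
  translate([0, 276, 0]) cube([48, 48, 375]);
  translate([274, 276, 0]) cube([48, 48, 375]);
}
translate([1306, 224, 0]) {
  translate([0, 0, 375]) cube([322, 324, 25]);
  cube([48, 48, 375]);
  translate([274, 0, 0]) cube([48, 48, 375]);
  translate([0, 276, 0]) cube([48, 48, 375]);
  translate([274, 276, 0]) cube([48, 48, 375]);
}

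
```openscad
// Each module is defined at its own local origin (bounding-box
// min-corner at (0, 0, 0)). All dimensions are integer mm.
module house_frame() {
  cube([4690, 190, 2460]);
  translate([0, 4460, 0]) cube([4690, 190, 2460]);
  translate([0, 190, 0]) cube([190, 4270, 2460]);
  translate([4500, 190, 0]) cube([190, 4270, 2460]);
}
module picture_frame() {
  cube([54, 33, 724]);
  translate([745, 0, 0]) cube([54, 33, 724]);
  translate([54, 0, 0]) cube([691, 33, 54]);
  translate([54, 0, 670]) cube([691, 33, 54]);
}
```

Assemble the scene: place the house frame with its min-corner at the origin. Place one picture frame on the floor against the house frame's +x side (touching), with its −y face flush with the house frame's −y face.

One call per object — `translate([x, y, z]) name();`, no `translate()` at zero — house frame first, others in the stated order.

house_frame();
translate([4690, 0, 0]) picture_frame();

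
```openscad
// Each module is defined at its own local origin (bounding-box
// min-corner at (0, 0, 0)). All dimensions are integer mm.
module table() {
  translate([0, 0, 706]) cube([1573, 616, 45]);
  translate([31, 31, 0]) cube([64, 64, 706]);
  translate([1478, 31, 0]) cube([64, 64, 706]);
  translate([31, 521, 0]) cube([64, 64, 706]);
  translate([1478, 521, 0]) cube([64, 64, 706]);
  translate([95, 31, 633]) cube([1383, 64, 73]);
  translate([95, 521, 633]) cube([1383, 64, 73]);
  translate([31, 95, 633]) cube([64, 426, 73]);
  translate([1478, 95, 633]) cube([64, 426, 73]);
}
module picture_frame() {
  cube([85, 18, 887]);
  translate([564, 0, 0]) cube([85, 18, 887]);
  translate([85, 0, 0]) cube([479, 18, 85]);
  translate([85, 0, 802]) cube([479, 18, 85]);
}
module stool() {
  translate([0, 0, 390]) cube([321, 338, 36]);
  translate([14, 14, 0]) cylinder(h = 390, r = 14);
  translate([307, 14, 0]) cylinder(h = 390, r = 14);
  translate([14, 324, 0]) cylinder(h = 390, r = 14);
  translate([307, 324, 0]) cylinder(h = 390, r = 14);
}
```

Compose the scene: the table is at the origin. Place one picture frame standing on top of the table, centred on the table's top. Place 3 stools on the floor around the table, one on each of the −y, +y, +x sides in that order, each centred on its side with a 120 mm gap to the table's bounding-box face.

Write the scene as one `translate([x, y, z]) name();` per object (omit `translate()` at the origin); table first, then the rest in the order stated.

table();
translate([462, 299, 751]) picture_frame();
translate([626, -458, 0]) stool();
translate([626, 736, 0]) stool();
translate([1693, 139, 0]) stool();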